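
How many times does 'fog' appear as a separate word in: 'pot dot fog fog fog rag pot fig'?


Scanning each word for exact match 'fog':
  Word 1: 'pot' -> no
  Word 2: 'dot' -> no
  Word 3: 'fog' -> MATCH
  Word 4: 'fog' -> MATCH
  Word 5: 'fog' -> MATCH
  Word 6: 'rag' -> no
  Word 7: 'pot' -> no
  Word 8: 'fig' -> no
Total matches: 3

3


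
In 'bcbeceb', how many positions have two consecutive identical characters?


Looking for consecutive identical characters in 'bcbeceb':
  pos 0-1: 'b' vs 'c' -> different
  pos 1-2: 'c' vs 'b' -> different
  pos 2-3: 'b' vs 'e' -> different
  pos 3-4: 'e' vs 'c' -> different
  pos 4-5: 'c' vs 'e' -> different
  pos 5-6: 'e' vs 'b' -> different
Consecutive identical pairs: []
Count: 0

0


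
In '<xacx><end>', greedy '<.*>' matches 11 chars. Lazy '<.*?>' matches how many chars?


Greedy '<.*>' tries to match as MUCH as possible.
Lazy '<.*?>' tries to match as LITTLE as possible.

String: '<xacx><end>'
Greedy '<.*>' starts at first '<' and extends to the LAST '>': '<xacx><end>' (11 chars)
Lazy '<.*?>' starts at first '<' and stops at the FIRST '>': '<xacx>' (6 chars)

6


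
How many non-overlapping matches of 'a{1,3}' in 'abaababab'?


Pattern 'a{1,3}' matches between 1 and 3 consecutive a's (greedy).
String: 'abaababab'
Finding runs of a's and applying greedy matching:
  Run at pos 0: 'a' (length 1)
  Run at pos 2: 'aa' (length 2)
  Run at pos 5: 'a' (length 1)
  Run at pos 7: 'a' (length 1)
Matches: ['a', 'aa', 'a', 'a']
Count: 4

4


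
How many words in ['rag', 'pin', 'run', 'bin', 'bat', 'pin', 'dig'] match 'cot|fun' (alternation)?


Alternation 'cot|fun' matches either 'cot' or 'fun'.
Checking each word:
  'rag' -> no
  'pin' -> no
  'run' -> no
  'bin' -> no
  'bat' -> no
  'pin' -> no
  'dig' -> no
Matches: []
Count: 0

0


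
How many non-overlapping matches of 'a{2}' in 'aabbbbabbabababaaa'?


Pattern 'a{2}' matches exactly 2 consecutive a's (greedy, non-overlapping).
String: 'aabbbbabbabababaaa'
Scanning for runs of a's:
  Run at pos 0: 'aa' (length 2) -> 1 match(es)
  Run at pos 6: 'a' (length 1) -> 0 match(es)
  Run at pos 9: 'a' (length 1) -> 0 match(es)
  Run at pos 11: 'a' (length 1) -> 0 match(es)
  Run at pos 13: 'a' (length 1) -> 0 match(es)
  Run at pos 15: 'aaa' (length 3) -> 1 match(es)
Matches found: ['aa', 'aa']
Total: 2

2


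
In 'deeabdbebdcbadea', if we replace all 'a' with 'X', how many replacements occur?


re.sub('a', 'X', text) replaces every occurrence of 'a' with 'X'.
Text: 'deeabdbebdcbadea'
Scanning for 'a':
  pos 3: 'a' -> replacement #1
  pos 12: 'a' -> replacement #2
  pos 15: 'a' -> replacement #3
Total replacements: 3

3


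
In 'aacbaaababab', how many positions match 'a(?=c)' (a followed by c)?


Lookahead 'a(?=c)' matches 'a' only when followed by 'c'.
String: 'aacbaaababab'
Checking each position where char is 'a':
  pos 0: 'a' -> no (next='a')
  pos 1: 'a' -> MATCH (next='c')
  pos 4: 'a' -> no (next='a')
  pos 5: 'a' -> no (next='a')
  pos 6: 'a' -> no (next='b')
  pos 8: 'a' -> no (next='b')
  pos 10: 'a' -> no (next='b')
Matching positions: [1]
Count: 1

1


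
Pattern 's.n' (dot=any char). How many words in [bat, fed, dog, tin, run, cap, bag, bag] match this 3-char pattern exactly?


Pattern 's.n' means: starts with 's', any single char, ends with 'n'.
Checking each word (must be exactly 3 chars):
  'bat' (len=3): no
  'fed' (len=3): no
  'dog' (len=3): no
  'tin' (len=3): no
  'run' (len=3): no
  'cap' (len=3): no
  'bag' (len=3): no
  'bag' (len=3): no
Matching words: []
Total: 0

0


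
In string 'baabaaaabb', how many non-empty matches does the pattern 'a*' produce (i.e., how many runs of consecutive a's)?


Pattern 'a*' matches zero or more a's. We want non-empty runs of consecutive a's.
String: 'baabaaaabb'
Walking through the string to find runs of a's:
  Run 1: positions 1-2 -> 'aa'
  Run 2: positions 4-7 -> 'aaaa'
Non-empty runs found: ['aa', 'aaaa']
Count: 2

2


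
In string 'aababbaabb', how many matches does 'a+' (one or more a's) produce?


Pattern 'a+' matches one or more consecutive a's.
String: 'aababbaabb'
Scanning for runs of a:
  Match 1: 'aa' (length 2)
  Match 2: 'a' (length 1)
  Match 3: 'aa' (length 2)
Total matches: 3

3


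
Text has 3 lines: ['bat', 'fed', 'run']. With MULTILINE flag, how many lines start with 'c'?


With MULTILINE flag, ^ matches the start of each line.
Lines: ['bat', 'fed', 'run']
Checking which lines start with 'c':
  Line 1: 'bat' -> no
  Line 2: 'fed' -> no
  Line 3: 'run' -> no
Matching lines: []
Count: 0

0


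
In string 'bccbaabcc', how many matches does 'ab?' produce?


Pattern 'ab?' matches 'a' optionally followed by 'b'.
String: 'bccbaabcc'
Scanning left to right for 'a' then checking next char:
  Match 1: 'a' (a not followed by b)
  Match 2: 'ab' (a followed by b)
Total matches: 2

2


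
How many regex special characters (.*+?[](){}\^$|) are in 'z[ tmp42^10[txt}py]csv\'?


Regex special characters are: . * + ? [ ] ( ) { } \ ^ $ |
Scanning 'z[ tmp42^10[txt}py]csv\':
  pos 1: '[' -> SPECIAL
  pos 8: '^' -> SPECIAL
  pos 11: '[' -> SPECIAL
  pos 15: '}' -> SPECIAL
  pos 18: ']' -> SPECIAL
  pos 22: '\' -> SPECIAL
Special chars found: ['[', '^', '[', '}', ']', '\\']
Total: 6

6


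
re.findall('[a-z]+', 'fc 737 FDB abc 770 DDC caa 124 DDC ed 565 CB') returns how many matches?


Pattern '[a-z]+' finds one or more lowercase letters.
Text: 'fc 737 FDB abc 770 DDC caa 124 DDC ed 565 CB'
Scanning for matches:
  Match 1: 'fc'
  Match 2: 'abc'
  Match 3: 'caa'
  Match 4: 'ed'
Total matches: 4

4


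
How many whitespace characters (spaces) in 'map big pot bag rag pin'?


\s matches whitespace characters (spaces, tabs, etc.).
Text: 'map big pot bag rag pin'
This text has 6 words separated by spaces.
Number of spaces = number of words - 1 = 6 - 1 = 5

5


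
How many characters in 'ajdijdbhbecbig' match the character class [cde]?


Character class [cde] matches any of: {c, d, e}
Scanning string 'ajdijdbhbecbig' character by character:
  pos 0: 'a' -> no
  pos 1: 'j' -> no
  pos 2: 'd' -> MATCH
  pos 3: 'i' -> no
  pos 4: 'j' -> no
  pos 5: 'd' -> MATCH
  pos 6: 'b' -> no
  pos 7: 'h' -> no
  pos 8: 'b' -> no
  pos 9: 'e' -> MATCH
  pos 10: 'c' -> MATCH
  pos 11: 'b' -> no
  pos 12: 'i' -> no
  pos 13: 'g' -> no
Total matches: 4

4


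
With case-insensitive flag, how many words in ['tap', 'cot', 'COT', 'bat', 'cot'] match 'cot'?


Case-insensitive matching: compare each word's lowercase form to 'cot'.
  'tap' -> lower='tap' -> no
  'cot' -> lower='cot' -> MATCH
  'COT' -> lower='cot' -> MATCH
  'bat' -> lower='bat' -> no
  'cot' -> lower='cot' -> MATCH
Matches: ['cot', 'COT', 'cot']
Count: 3

3


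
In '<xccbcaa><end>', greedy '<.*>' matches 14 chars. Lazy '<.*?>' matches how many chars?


Greedy '<.*>' tries to match as MUCH as possible.
Lazy '<.*?>' tries to match as LITTLE as possible.

String: '<xccbcaa><end>'
Greedy '<.*>' starts at first '<' and extends to the LAST '>': '<xccbcaa><end>' (14 chars)
Lazy '<.*?>' starts at first '<' and stops at the FIRST '>': '<xccbcaa>' (9 chars)

9


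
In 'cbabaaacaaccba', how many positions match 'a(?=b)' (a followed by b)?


Lookahead 'a(?=b)' matches 'a' only when followed by 'b'.
String: 'cbabaaacaaccba'
Checking each position where char is 'a':
  pos 2: 'a' -> MATCH (next='b')
  pos 4: 'a' -> no (next='a')
  pos 5: 'a' -> no (next='a')
  pos 6: 'a' -> no (next='c')
  pos 8: 'a' -> no (next='a')
  pos 9: 'a' -> no (next='c')
Matching positions: [2]
Count: 1

1


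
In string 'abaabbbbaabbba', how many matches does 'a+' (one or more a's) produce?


Pattern 'a+' matches one or more consecutive a's.
String: 'abaabbbbaabbba'
Scanning for runs of a:
  Match 1: 'a' (length 1)
  Match 2: 'aa' (length 2)
  Match 3: 'aa' (length 2)
  Match 4: 'a' (length 1)
Total matches: 4

4


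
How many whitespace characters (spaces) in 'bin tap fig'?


\s matches whitespace characters (spaces, tabs, etc.).
Text: 'bin tap fig'
This text has 3 words separated by spaces.
Number of spaces = number of words - 1 = 3 - 1 = 2

2


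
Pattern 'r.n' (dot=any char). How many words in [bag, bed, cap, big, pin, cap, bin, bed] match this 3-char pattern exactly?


Pattern 'r.n' means: starts with 'r', any single char, ends with 'n'.
Checking each word (must be exactly 3 chars):
  'bag' (len=3): no
  'bed' (len=3): no
  'cap' (len=3): no
  'big' (len=3): no
  'pin' (len=3): no
  'cap' (len=3): no
  'bin' (len=3): no
  'bed' (len=3): no
Matching words: []
Total: 0

0


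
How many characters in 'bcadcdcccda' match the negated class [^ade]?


Negated class [^ade] matches any char NOT in {a, d, e}
Scanning 'bcadcdcccda':
  pos 0: 'b' -> MATCH
  pos 1: 'c' -> MATCH
  pos 2: 'a' -> no (excluded)
  pos 3: 'd' -> no (excluded)
  pos 4: 'c' -> MATCH
  pos 5: 'd' -> no (excluded)
  pos 6: 'c' -> MATCH
  pos 7: 'c' -> MATCH
  pos 8: 'c' -> MATCH
  pos 9: 'd' -> no (excluded)
  pos 10: 'a' -> no (excluded)
Total matches: 6

6


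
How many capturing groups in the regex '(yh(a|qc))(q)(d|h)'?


To count capturing groups, count each '(' that starts a group.
Pattern: '(yh(a|qc))(q)(d|h)'
Walking through the pattern:
  Position 0: '(' -> group #1
  Position 3: '(' -> group #2
  Position 10: '(' -> group #3
  Position 13: '(' -> group #4
Total capturing groups: 4

4


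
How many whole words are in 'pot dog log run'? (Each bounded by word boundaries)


Word boundaries (\b) mark the start/end of each word.
Text: 'pot dog log run'
Splitting by whitespace:
  Word 1: 'pot'
  Word 2: 'dog'
  Word 3: 'log'
  Word 4: 'run'
Total whole words: 4

4


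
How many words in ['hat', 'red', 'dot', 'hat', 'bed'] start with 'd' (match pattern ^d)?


Pattern ^d anchors to start of word. Check which words begin with 'd':
  'hat' -> no
  'red' -> no
  'dot' -> MATCH (starts with 'd')
  'hat' -> no
  'bed' -> no
Matching words: ['dot']
Count: 1

1


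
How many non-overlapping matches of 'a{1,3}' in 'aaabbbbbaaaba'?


Pattern 'a{1,3}' matches between 1 and 3 consecutive a's (greedy).
String: 'aaabbbbbaaaba'
Finding runs of a's and applying greedy matching:
  Run at pos 0: 'aaa' (length 3)
  Run at pos 8: 'aaa' (length 3)
  Run at pos 12: 'a' (length 1)
Matches: ['aaa', 'aaa', 'a']
Count: 3

3


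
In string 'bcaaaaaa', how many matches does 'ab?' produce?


Pattern 'ab?' matches 'a' optionally followed by 'b'.
String: 'bcaaaaaa'
Scanning left to right for 'a' then checking next char:
  Match 1: 'a' (a not followed by b)
  Match 2: 'a' (a not followed by b)
  Match 3: 'a' (a not followed by b)
  Match 4: 'a' (a not followed by b)
  Match 5: 'a' (a not followed by b)
  Match 6: 'a' (a not followed by b)
Total matches: 6

6


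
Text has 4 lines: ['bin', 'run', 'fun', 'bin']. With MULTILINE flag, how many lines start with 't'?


With MULTILINE flag, ^ matches the start of each line.
Lines: ['bin', 'run', 'fun', 'bin']
Checking which lines start with 't':
  Line 1: 'bin' -> no
  Line 2: 'run' -> no
  Line 3: 'fun' -> no
  Line 4: 'bin' -> no
Matching lines: []
Count: 0

0


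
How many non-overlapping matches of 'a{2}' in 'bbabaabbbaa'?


Pattern 'a{2}' matches exactly 2 consecutive a's (greedy, non-overlapping).
String: 'bbabaabbbaa'
Scanning for runs of a's:
  Run at pos 2: 'a' (length 1) -> 0 match(es)
  Run at pos 4: 'aa' (length 2) -> 1 match(es)
  Run at pos 9: 'aa' (length 2) -> 1 match(es)
Matches found: ['aa', 'aa']
Total: 2

2


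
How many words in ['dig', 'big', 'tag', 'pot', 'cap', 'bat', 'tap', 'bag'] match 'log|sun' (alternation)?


Alternation 'log|sun' matches either 'log' or 'sun'.
Checking each word:
  'dig' -> no
  'big' -> no
  'tag' -> no
  'pot' -> no
  'cap' -> no
  'bat' -> no
  'tap' -> no
  'bag' -> no
Matches: []
Count: 0

0


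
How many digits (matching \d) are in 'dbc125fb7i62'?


\d matches any digit 0-9.
Scanning 'dbc125fb7i62':
  pos 3: '1' -> DIGIT
  pos 4: '2' -> DIGIT
  pos 5: '5' -> DIGIT
  pos 8: '7' -> DIGIT
  pos 10: '6' -> DIGIT
  pos 11: '2' -> DIGIT
Digits found: ['1', '2', '5', '7', '6', '2']
Total: 6

6


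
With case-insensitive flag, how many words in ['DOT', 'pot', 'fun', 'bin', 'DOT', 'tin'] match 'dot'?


Case-insensitive matching: compare each word's lowercase form to 'dot'.
  'DOT' -> lower='dot' -> MATCH
  'pot' -> lower='pot' -> no
  'fun' -> lower='fun' -> no
  'bin' -> lower='bin' -> no
  'DOT' -> lower='dot' -> MATCH
  'tin' -> lower='tin' -> no
Matches: ['DOT', 'DOT']
Count: 2

2


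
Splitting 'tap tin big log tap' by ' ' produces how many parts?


Splitting by ' ' breaks the string at each occurrence of the separator.
Text: 'tap tin big log tap'
Parts after split:
  Part 1: 'tap'
  Part 2: 'tin'
  Part 3: 'big'
  Part 4: 'log'
  Part 5: 'tap'
Total parts: 5

5


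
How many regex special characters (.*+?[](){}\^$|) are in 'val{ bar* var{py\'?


Regex special characters are: . * + ? [ ] ( ) { } \ ^ $ |
Scanning 'val{ bar* var{py\':
  pos 3: '{' -> SPECIAL
  pos 8: '*' -> SPECIAL
  pos 13: '{' -> SPECIAL
  pos 16: '\' -> SPECIAL
Special chars found: ['{', '*', '{', '\\']
Total: 4

4


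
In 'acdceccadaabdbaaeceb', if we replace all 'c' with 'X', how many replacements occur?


re.sub('c', 'X', text) replaces every occurrence of 'c' with 'X'.
Text: 'acdceccadaabdbaaeceb'
Scanning for 'c':
  pos 1: 'c' -> replacement #1
  pos 3: 'c' -> replacement #2
  pos 5: 'c' -> replacement #3
  pos 6: 'c' -> replacement #4
  pos 17: 'c' -> replacement #5
Total replacements: 5

5


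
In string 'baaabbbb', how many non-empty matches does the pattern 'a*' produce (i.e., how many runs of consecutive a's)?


Pattern 'a*' matches zero or more a's. We want non-empty runs of consecutive a's.
String: 'baaabbbb'
Walking through the string to find runs of a's:
  Run 1: positions 1-3 -> 'aaa'
Non-empty runs found: ['aaa']
Count: 1

1


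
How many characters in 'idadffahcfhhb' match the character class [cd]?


Character class [cd] matches any of: {c, d}
Scanning string 'idadffahcfhhb' character by character:
  pos 0: 'i' -> no
  pos 1: 'd' -> MATCH
  pos 2: 'a' -> no
  pos 3: 'd' -> MATCH
  pos 4: 'f' -> no
  pos 5: 'f' -> no
  pos 6: 'a' -> no
  pos 7: 'h' -> no
  pos 8: 'c' -> MATCH
  pos 9: 'f' -> no
  pos 10: 'h' -> no
  pos 11: 'h' -> no
  pos 12: 'b' -> no
Total matches: 3

3


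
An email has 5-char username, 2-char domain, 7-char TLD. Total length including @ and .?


An email address has format: username@domain.tld
Username length: 5
'@' character: 1
Domain length: 2
'.' character: 1
TLD length: 7
Total = 5 + 1 + 2 + 1 + 7 = 16

16


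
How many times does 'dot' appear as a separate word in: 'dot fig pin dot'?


Scanning each word for exact match 'dot':
  Word 1: 'dot' -> MATCH
  Word 2: 'fig' -> no
  Word 3: 'pin' -> no
  Word 4: 'dot' -> MATCH
Total matches: 2

2


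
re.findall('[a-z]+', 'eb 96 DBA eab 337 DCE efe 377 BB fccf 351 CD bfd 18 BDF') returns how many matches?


Pattern '[a-z]+' finds one or more lowercase letters.
Text: 'eb 96 DBA eab 337 DCE efe 377 BB fccf 351 CD bfd 18 BDF'
Scanning for matches:
  Match 1: 'eb'
  Match 2: 'eab'
  Match 3: 'efe'
  Match 4: 'fccf'
  Match 5: 'bfd'
Total matches: 5

5


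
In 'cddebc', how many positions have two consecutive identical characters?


Looking for consecutive identical characters in 'cddebc':
  pos 0-1: 'c' vs 'd' -> different
  pos 1-2: 'd' vs 'd' -> MATCH ('dd')
  pos 2-3: 'd' vs 'e' -> different
  pos 3-4: 'e' vs 'b' -> different
  pos 4-5: 'b' vs 'c' -> different
Consecutive identical pairs: ['dd']
Count: 1

1


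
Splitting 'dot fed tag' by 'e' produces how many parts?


Splitting by 'e' breaks the string at each occurrence of the separator.
Text: 'dot fed tag'
Parts after split:
  Part 1: 'dot f'
  Part 2: 'd tag'
Total parts: 2

2


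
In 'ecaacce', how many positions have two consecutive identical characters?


Looking for consecutive identical characters in 'ecaacce':
  pos 0-1: 'e' vs 'c' -> different
  pos 1-2: 'c' vs 'a' -> different
  pos 2-3: 'a' vs 'a' -> MATCH ('aa')
  pos 3-4: 'a' vs 'c' -> different
  pos 4-5: 'c' vs 'c' -> MATCH ('cc')
  pos 5-6: 'c' vs 'e' -> different
Consecutive identical pairs: ['aa', 'cc']
Count: 2

2


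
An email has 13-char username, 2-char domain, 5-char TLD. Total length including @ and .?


An email address has format: username@domain.tld
Username length: 13
'@' character: 1
Domain length: 2
'.' character: 1
TLD length: 5
Total = 13 + 1 + 2 + 1 + 5 = 22

22


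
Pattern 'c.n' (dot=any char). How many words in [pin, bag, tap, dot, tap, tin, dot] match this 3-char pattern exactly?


Pattern 'c.n' means: starts with 'c', any single char, ends with 'n'.
Checking each word (must be exactly 3 chars):
  'pin' (len=3): no
  'bag' (len=3): no
  'tap' (len=3): no
  'dot' (len=3): no
  'tap' (len=3): no
  'tin' (len=3): no
  'dot' (len=3): no
Matching words: []
Total: 0

0


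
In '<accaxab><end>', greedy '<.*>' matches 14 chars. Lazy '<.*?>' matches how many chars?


Greedy '<.*>' tries to match as MUCH as possible.
Lazy '<.*?>' tries to match as LITTLE as possible.

String: '<accaxab><end>'
Greedy '<.*>' starts at first '<' and extends to the LAST '>': '<accaxab><end>' (14 chars)
Lazy '<.*?>' starts at first '<' and stops at the FIRST '>': '<accaxab>' (9 chars)

9


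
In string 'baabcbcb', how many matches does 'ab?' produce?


Pattern 'ab?' matches 'a' optionally followed by 'b'.
String: 'baabcbcb'
Scanning left to right for 'a' then checking next char:
  Match 1: 'a' (a not followed by b)
  Match 2: 'ab' (a followed by b)
Total matches: 2

2


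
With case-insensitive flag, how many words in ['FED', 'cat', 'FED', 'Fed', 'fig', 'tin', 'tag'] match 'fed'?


Case-insensitive matching: compare each word's lowercase form to 'fed'.
  'FED' -> lower='fed' -> MATCH
  'cat' -> lower='cat' -> no
  'FED' -> lower='fed' -> MATCH
  'Fed' -> lower='fed' -> MATCH
  'fig' -> lower='fig' -> no
  'tin' -> lower='tin' -> no
  'tag' -> lower='tag' -> no
Matches: ['FED', 'FED', 'Fed']
Count: 3

3


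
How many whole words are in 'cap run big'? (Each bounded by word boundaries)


Word boundaries (\b) mark the start/end of each word.
Text: 'cap run big'
Splitting by whitespace:
  Word 1: 'cap'
  Word 2: 'run'
  Word 3: 'big'
Total whole words: 3

3


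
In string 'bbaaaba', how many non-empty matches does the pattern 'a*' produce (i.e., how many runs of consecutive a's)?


Pattern 'a*' matches zero or more a's. We want non-empty runs of consecutive a's.
String: 'bbaaaba'
Walking through the string to find runs of a's:
  Run 1: positions 2-4 -> 'aaa'
  Run 2: positions 6-6 -> 'a'
Non-empty runs found: ['aaa', 'a']
Count: 2

2


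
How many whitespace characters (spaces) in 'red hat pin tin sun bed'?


\s matches whitespace characters (spaces, tabs, etc.).
Text: 'red hat pin tin sun bed'
This text has 6 words separated by spaces.
Number of spaces = number of words - 1 = 6 - 1 = 5

5


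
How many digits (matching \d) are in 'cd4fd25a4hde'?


\d matches any digit 0-9.
Scanning 'cd4fd25a4hde':
  pos 2: '4' -> DIGIT
  pos 5: '2' -> DIGIT
  pos 6: '5' -> DIGIT
  pos 8: '4' -> DIGIT
Digits found: ['4', '2', '5', '4']
Total: 4

4


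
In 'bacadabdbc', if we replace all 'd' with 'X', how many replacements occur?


re.sub('d', 'X', text) replaces every occurrence of 'd' with 'X'.
Text: 'bacadabdbc'
Scanning for 'd':
  pos 4: 'd' -> replacement #1
  pos 7: 'd' -> replacement #2
Total replacements: 2

2


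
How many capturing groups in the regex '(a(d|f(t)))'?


To count capturing groups, count each '(' that starts a group.
Pattern: '(a(d|f(t)))'
Walking through the pattern:
  Position 0: '(' -> group #1
  Position 2: '(' -> group #2
  Position 6: '(' -> group #3
Total capturing groups: 3

3


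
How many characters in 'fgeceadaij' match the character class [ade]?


Character class [ade] matches any of: {a, d, e}
Scanning string 'fgeceadaij' character by character:
  pos 0: 'f' -> no
  pos 1: 'g' -> no
  pos 2: 'e' -> MATCH
  pos 3: 'c' -> no
  pos 4: 'e' -> MATCH
  pos 5: 'a' -> MATCH
  pos 6: 'd' -> MATCH
  pos 7: 'a' -> MATCH
  pos 8: 'i' -> no
  pos 9: 'j' -> no
Total matches: 5

5


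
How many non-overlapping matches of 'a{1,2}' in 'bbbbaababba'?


Pattern 'a{1,2}' matches between 1 and 2 consecutive a's (greedy).
String: 'bbbbaababba'
Finding runs of a's and applying greedy matching:
  Run at pos 4: 'aa' (length 2)
  Run at pos 7: 'a' (length 1)
  Run at pos 10: 'a' (length 1)
Matches: ['aa', 'a', 'a']
Count: 3

3


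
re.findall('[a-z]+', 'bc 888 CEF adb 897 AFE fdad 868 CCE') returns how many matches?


Pattern '[a-z]+' finds one or more lowercase letters.
Text: 'bc 888 CEF adb 897 AFE fdad 868 CCE'
Scanning for matches:
  Match 1: 'bc'
  Match 2: 'adb'
  Match 3: 'fdad'
Total matches: 3

3


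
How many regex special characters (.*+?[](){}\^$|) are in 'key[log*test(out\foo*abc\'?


Regex special characters are: . * + ? [ ] ( ) { } \ ^ $ |
Scanning 'key[log*test(out\foo*abc\':
  pos 3: '[' -> SPECIAL
  pos 7: '*' -> SPECIAL
  pos 12: '(' -> SPECIAL
  pos 16: '\' -> SPECIAL
  pos 20: '*' -> SPECIAL
  pos 24: '\' -> SPECIAL
Special chars found: ['[', '*', '(', '\\', '*', '\\']
Total: 6

6


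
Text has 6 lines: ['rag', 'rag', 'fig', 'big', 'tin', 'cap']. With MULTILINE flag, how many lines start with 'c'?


With MULTILINE flag, ^ matches the start of each line.
Lines: ['rag', 'rag', 'fig', 'big', 'tin', 'cap']
Checking which lines start with 'c':
  Line 1: 'rag' -> no
  Line 2: 'rag' -> no
  Line 3: 'fig' -> no
  Line 4: 'big' -> no
  Line 5: 'tin' -> no
  Line 6: 'cap' -> MATCH
Matching lines: ['cap']
Count: 1

1


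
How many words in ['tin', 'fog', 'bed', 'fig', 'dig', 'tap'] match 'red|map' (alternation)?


Alternation 'red|map' matches either 'red' or 'map'.
Checking each word:
  'tin' -> no
  'fog' -> no
  'bed' -> no
  'fig' -> no
  'dig' -> no
  'tap' -> no
Matches: []
Count: 0

0


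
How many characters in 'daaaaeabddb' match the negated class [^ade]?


Negated class [^ade] matches any char NOT in {a, d, e}
Scanning 'daaaaeabddb':
  pos 0: 'd' -> no (excluded)
  pos 1: 'a' -> no (excluded)
  pos 2: 'a' -> no (excluded)
  pos 3: 'a' -> no (excluded)
  pos 4: 'a' -> no (excluded)
  pos 5: 'e' -> no (excluded)
  pos 6: 'a' -> no (excluded)
  pos 7: 'b' -> MATCH
  pos 8: 'd' -> no (excluded)
  pos 9: 'd' -> no (excluded)
  pos 10: 'b' -> MATCH
Total matches: 2

2


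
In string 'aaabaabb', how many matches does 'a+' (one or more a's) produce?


Pattern 'a+' matches one or more consecutive a's.
String: 'aaabaabb'
Scanning for runs of a:
  Match 1: 'aaa' (length 3)
  Match 2: 'aa' (length 2)
Total matches: 2

2


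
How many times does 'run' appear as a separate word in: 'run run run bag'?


Scanning each word for exact match 'run':
  Word 1: 'run' -> MATCH
  Word 2: 'run' -> MATCH
  Word 3: 'run' -> MATCH
  Word 4: 'bag' -> no
Total matches: 3

3


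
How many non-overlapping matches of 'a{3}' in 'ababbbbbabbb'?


Pattern 'a{3}' matches exactly 3 consecutive a's (greedy, non-overlapping).
String: 'ababbbbbabbb'
Scanning for runs of a's:
  Run at pos 0: 'a' (length 1) -> 0 match(es)
  Run at pos 2: 'a' (length 1) -> 0 match(es)
  Run at pos 8: 'a' (length 1) -> 0 match(es)
Matches found: []
Total: 0

0


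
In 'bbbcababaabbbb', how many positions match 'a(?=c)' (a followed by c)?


Lookahead 'a(?=c)' matches 'a' only when followed by 'c'.
String: 'bbbcababaabbbb'
Checking each position where char is 'a':
  pos 4: 'a' -> no (next='b')
  pos 6: 'a' -> no (next='b')
  pos 8: 'a' -> no (next='a')
  pos 9: 'a' -> no (next='b')
Matching positions: []
Count: 0

0


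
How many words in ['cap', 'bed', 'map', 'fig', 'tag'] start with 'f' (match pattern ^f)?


Pattern ^f anchors to start of word. Check which words begin with 'f':
  'cap' -> no
  'bed' -> no
  'map' -> no
  'fig' -> MATCH (starts with 'f')
  'tag' -> no
Matching words: ['fig']
Count: 1

1


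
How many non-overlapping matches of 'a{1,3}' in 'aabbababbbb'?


Pattern 'a{1,3}' matches between 1 and 3 consecutive a's (greedy).
String: 'aabbababbbb'
Finding runs of a's and applying greedy matching:
  Run at pos 0: 'aa' (length 2)
  Run at pos 4: 'a' (length 1)
  Run at pos 6: 'a' (length 1)
Matches: ['aa', 'a', 'a']
Count: 3

3


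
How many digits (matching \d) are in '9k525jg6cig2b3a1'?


\d matches any digit 0-9.
Scanning '9k525jg6cig2b3a1':
  pos 0: '9' -> DIGIT
  pos 2: '5' -> DIGIT
  pos 3: '2' -> DIGIT
  pos 4: '5' -> DIGIT
  pos 7: '6' -> DIGIT
  pos 11: '2' -> DIGIT
  pos 13: '3' -> DIGIT
  pos 15: '1' -> DIGIT
Digits found: ['9', '5', '2', '5', '6', '2', '3', '1']
Total: 8

8


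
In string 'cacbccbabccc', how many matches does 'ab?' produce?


Pattern 'ab?' matches 'a' optionally followed by 'b'.
String: 'cacbccbabccc'
Scanning left to right for 'a' then checking next char:
  Match 1: 'a' (a not followed by b)
  Match 2: 'ab' (a followed by b)
Total matches: 2

2


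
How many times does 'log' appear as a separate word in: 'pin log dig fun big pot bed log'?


Scanning each word for exact match 'log':
  Word 1: 'pin' -> no
  Word 2: 'log' -> MATCH
  Word 3: 'dig' -> no
  Word 4: 'fun' -> no
  Word 5: 'big' -> no
  Word 6: 'pot' -> no
  Word 7: 'bed' -> no
  Word 8: 'log' -> MATCH
Total matches: 2

2


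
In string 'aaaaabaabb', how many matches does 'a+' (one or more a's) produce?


Pattern 'a+' matches one or more consecutive a's.
String: 'aaaaabaabb'
Scanning for runs of a:
  Match 1: 'aaaaa' (length 5)
  Match 2: 'aa' (length 2)
Total matches: 2

2


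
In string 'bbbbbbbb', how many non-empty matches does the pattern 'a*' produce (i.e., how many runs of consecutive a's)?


Pattern 'a*' matches zero or more a's. We want non-empty runs of consecutive a's.
String: 'bbbbbbbb'
Walking through the string to find runs of a's:
Non-empty runs found: []
Count: 0

0


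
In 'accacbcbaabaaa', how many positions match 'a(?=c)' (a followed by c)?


Lookahead 'a(?=c)' matches 'a' only when followed by 'c'.
String: 'accacbcbaabaaa'
Checking each position where char is 'a':
  pos 0: 'a' -> MATCH (next='c')
  pos 3: 'a' -> MATCH (next='c')
  pos 8: 'a' -> no (next='a')
  pos 9: 'a' -> no (next='b')
  pos 11: 'a' -> no (next='a')
  pos 12: 'a' -> no (next='a')
Matching positions: [0, 3]
Count: 2

2


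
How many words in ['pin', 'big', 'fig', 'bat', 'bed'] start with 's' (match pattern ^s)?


Pattern ^s anchors to start of word. Check which words begin with 's':
  'pin' -> no
  'big' -> no
  'fig' -> no
  'bat' -> no
  'bed' -> no
Matching words: []
Count: 0

0


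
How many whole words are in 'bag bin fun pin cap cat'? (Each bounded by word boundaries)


Word boundaries (\b) mark the start/end of each word.
Text: 'bag bin fun pin cap cat'
Splitting by whitespace:
  Word 1: 'bag'
  Word 2: 'bin'
  Word 3: 'fun'
  Word 4: 'pin'
  Word 5: 'cap'
  Word 6: 'cat'
Total whole words: 6

6


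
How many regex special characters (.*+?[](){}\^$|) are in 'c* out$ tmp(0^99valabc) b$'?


Regex special characters are: . * + ? [ ] ( ) { } \ ^ $ |
Scanning 'c* out$ tmp(0^99valabc) b$':
  pos 1: '*' -> SPECIAL
  pos 6: '$' -> SPECIAL
  pos 11: '(' -> SPECIAL
  pos 13: '^' -> SPECIAL
  pos 22: ')' -> SPECIAL
  pos 25: '$' -> SPECIAL
Special chars found: ['*', '$', '(', '^', ')', '$']
Total: 6

6


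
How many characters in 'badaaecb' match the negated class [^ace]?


Negated class [^ace] matches any char NOT in {a, c, e}
Scanning 'badaaecb':
  pos 0: 'b' -> MATCH
  pos 1: 'a' -> no (excluded)
  pos 2: 'd' -> MATCH
  pos 3: 'a' -> no (excluded)
  pos 4: 'a' -> no (excluded)
  pos 5: 'e' -> no (excluded)
  pos 6: 'c' -> no (excluded)
  pos 7: 'b' -> MATCH
Total matches: 3

3


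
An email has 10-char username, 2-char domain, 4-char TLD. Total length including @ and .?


An email address has format: username@domain.tld
Username length: 10
'@' character: 1
Domain length: 2
'.' character: 1
TLD length: 4
Total = 10 + 1 + 2 + 1 + 4 = 18

18


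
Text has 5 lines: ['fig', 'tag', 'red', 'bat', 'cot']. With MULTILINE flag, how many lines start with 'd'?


With MULTILINE flag, ^ matches the start of each line.
Lines: ['fig', 'tag', 'red', 'bat', 'cot']
Checking which lines start with 'd':
  Line 1: 'fig' -> no
  Line 2: 'tag' -> no
  Line 3: 'red' -> no
  Line 4: 'bat' -> no
  Line 5: 'cot' -> no
Matching lines: []
Count: 0

0


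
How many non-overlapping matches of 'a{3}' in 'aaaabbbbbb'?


Pattern 'a{3}' matches exactly 3 consecutive a's (greedy, non-overlapping).
String: 'aaaabbbbbb'
Scanning for runs of a's:
  Run at pos 0: 'aaaa' (length 4) -> 1 match(es)
Matches found: ['aaa']
Total: 1

1


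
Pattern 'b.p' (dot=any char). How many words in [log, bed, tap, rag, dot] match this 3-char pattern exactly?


Pattern 'b.p' means: starts with 'b', any single char, ends with 'p'.
Checking each word (must be exactly 3 chars):
  'log' (len=3): no
  'bed' (len=3): no
  'tap' (len=3): no
  'rag' (len=3): no
  'dot' (len=3): no
Matching words: []
Total: 0

0


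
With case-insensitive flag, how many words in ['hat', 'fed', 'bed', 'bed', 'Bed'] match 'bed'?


Case-insensitive matching: compare each word's lowercase form to 'bed'.
  'hat' -> lower='hat' -> no
  'fed' -> lower='fed' -> no
  'bed' -> lower='bed' -> MATCH
  'bed' -> lower='bed' -> MATCH
  'Bed' -> lower='bed' -> MATCH
Matches: ['bed', 'bed', 'Bed']
Count: 3

3


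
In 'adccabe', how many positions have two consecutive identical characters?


Looking for consecutive identical characters in 'adccabe':
  pos 0-1: 'a' vs 'd' -> different
  pos 1-2: 'd' vs 'c' -> different
  pos 2-3: 'c' vs 'c' -> MATCH ('cc')
  pos 3-4: 'c' vs 'a' -> different
  pos 4-5: 'a' vs 'b' -> different
  pos 5-6: 'b' vs 'e' -> different
Consecutive identical pairs: ['cc']
Count: 1

1


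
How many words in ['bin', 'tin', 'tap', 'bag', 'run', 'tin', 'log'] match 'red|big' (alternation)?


Alternation 'red|big' matches either 'red' or 'big'.
Checking each word:
  'bin' -> no
  'tin' -> no
  'tap' -> no
  'bag' -> no
  'run' -> no
  'tin' -> no
  'log' -> no
Matches: []
Count: 0

0


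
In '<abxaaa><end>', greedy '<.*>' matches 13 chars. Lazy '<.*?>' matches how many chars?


Greedy '<.*>' tries to match as MUCH as possible.
Lazy '<.*?>' tries to match as LITTLE as possible.

String: '<abxaaa><end>'
Greedy '<.*>' starts at first '<' and extends to the LAST '>': '<abxaaa><end>' (13 chars)
Lazy '<.*?>' starts at first '<' and stops at the FIRST '>': '<abxaaa>' (8 chars)

8


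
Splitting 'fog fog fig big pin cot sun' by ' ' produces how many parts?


Splitting by ' ' breaks the string at each occurrence of the separator.
Text: 'fog fog fig big pin cot sun'
Parts after split:
  Part 1: 'fog'
  Part 2: 'fog'
  Part 3: 'fig'
  Part 4: 'big'
  Part 5: 'pin'
  Part 6: 'cot'
  Part 7: 'sun'
Total parts: 7

7


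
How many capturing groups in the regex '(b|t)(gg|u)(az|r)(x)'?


To count capturing groups, count each '(' that starts a group.
Pattern: '(b|t)(gg|u)(az|r)(x)'
Walking through the pattern:
  Position 0: '(' -> group #1
  Position 5: '(' -> group #2
  Position 11: '(' -> group #3
  Position 17: '(' -> group #4
Total capturing groups: 4

4


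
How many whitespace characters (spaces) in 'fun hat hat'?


\s matches whitespace characters (spaces, tabs, etc.).
Text: 'fun hat hat'
This text has 3 words separated by spaces.
Number of spaces = number of words - 1 = 3 - 1 = 2

2


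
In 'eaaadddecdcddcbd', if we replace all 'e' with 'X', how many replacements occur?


re.sub('e', 'X', text) replaces every occurrence of 'e' with 'X'.
Text: 'eaaadddecdcddcbd'
Scanning for 'e':
  pos 0: 'e' -> replacement #1
  pos 7: 'e' -> replacement #2
Total replacements: 2

2


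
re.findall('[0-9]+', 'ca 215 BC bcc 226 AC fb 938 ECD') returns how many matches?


Pattern '[0-9]+' finds one or more digits.
Text: 'ca 215 BC bcc 226 AC fb 938 ECD'
Scanning for matches:
  Match 1: '215'
  Match 2: '226'
  Match 3: '938'
Total matches: 3

3


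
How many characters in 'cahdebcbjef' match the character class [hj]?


Character class [hj] matches any of: {h, j}
Scanning string 'cahdebcbjef' character by character:
  pos 0: 'c' -> no
  pos 1: 'a' -> no
  pos 2: 'h' -> MATCH
  pos 3: 'd' -> no
  pos 4: 'e' -> no
  pos 5: 'b' -> no
  pos 6: 'c' -> no
  pos 7: 'b' -> no
  pos 8: 'j' -> MATCH
  pos 9: 'e' -> no
  pos 10: 'f' -> no
Total matches: 2

2


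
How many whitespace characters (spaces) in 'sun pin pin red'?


\s matches whitespace characters (spaces, tabs, etc.).
Text: 'sun pin pin red'
This text has 4 words separated by spaces.
Number of spaces = number of words - 1 = 4 - 1 = 3

3


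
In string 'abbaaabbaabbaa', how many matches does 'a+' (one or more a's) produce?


Pattern 'a+' matches one or more consecutive a's.
String: 'abbaaabbaabbaa'
Scanning for runs of a:
  Match 1: 'a' (length 1)
  Match 2: 'aaa' (length 3)
  Match 3: 'aa' (length 2)
  Match 4: 'aa' (length 2)
Total matches: 4

4


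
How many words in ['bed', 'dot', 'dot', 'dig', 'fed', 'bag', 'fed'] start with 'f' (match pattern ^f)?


Pattern ^f anchors to start of word. Check which words begin with 'f':
  'bed' -> no
  'dot' -> no
  'dot' -> no
  'dig' -> no
  'fed' -> MATCH (starts with 'f')
  'bag' -> no
  'fed' -> MATCH (starts with 'f')
Matching words: ['fed', 'fed']
Count: 2

2


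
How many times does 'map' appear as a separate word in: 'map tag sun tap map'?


Scanning each word for exact match 'map':
  Word 1: 'map' -> MATCH
  Word 2: 'tag' -> no
  Word 3: 'sun' -> no
  Word 4: 'tap' -> no
  Word 5: 'map' -> MATCH
Total matches: 2

2


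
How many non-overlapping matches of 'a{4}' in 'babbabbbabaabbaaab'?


Pattern 'a{4}' matches exactly 4 consecutive a's (greedy, non-overlapping).
String: 'babbabbbabaabbaaab'
Scanning for runs of a's:
  Run at pos 1: 'a' (length 1) -> 0 match(es)
  Run at pos 4: 'a' (length 1) -> 0 match(es)
  Run at pos 8: 'a' (length 1) -> 0 match(es)
  Run at pos 10: 'aa' (length 2) -> 0 match(es)
  Run at pos 14: 'aaa' (length 3) -> 0 match(es)
Matches found: []
Total: 0

0


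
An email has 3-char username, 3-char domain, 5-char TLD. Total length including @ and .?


An email address has format: username@domain.tld
Username length: 3
'@' character: 1
Domain length: 3
'.' character: 1
TLD length: 5
Total = 3 + 1 + 3 + 1 + 5 = 13

13


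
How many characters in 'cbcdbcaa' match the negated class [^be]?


Negated class [^be] matches any char NOT in {b, e}
Scanning 'cbcdbcaa':
  pos 0: 'c' -> MATCH
  pos 1: 'b' -> no (excluded)
  pos 2: 'c' -> MATCH
  pos 3: 'd' -> MATCH
  pos 4: 'b' -> no (excluded)
  pos 5: 'c' -> MATCH
  pos 6: 'a' -> MATCH
  pos 7: 'a' -> MATCH
Total matches: 6

6


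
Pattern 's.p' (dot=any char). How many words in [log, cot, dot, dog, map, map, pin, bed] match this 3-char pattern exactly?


Pattern 's.p' means: starts with 's', any single char, ends with 'p'.
Checking each word (must be exactly 3 chars):
  'log' (len=3): no
  'cot' (len=3): no
  'dot' (len=3): no
  'dog' (len=3): no
  'map' (len=3): no
  'map' (len=3): no
  'pin' (len=3): no
  'bed' (len=3): no
Matching words: []
Total: 0

0


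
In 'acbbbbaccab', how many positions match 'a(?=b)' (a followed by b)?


Lookahead 'a(?=b)' matches 'a' only when followed by 'b'.
String: 'acbbbbaccab'
Checking each position where char is 'a':
  pos 0: 'a' -> no (next='c')
  pos 6: 'a' -> no (next='c')
  pos 9: 'a' -> MATCH (next='b')
Matching positions: [9]
Count: 1

1


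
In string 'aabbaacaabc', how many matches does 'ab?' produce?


Pattern 'ab?' matches 'a' optionally followed by 'b'.
String: 'aabbaacaabc'
Scanning left to right for 'a' then checking next char:
  Match 1: 'a' (a not followed by b)
  Match 2: 'ab' (a followed by b)
  Match 3: 'a' (a not followed by b)
  Match 4: 'a' (a not followed by b)
  Match 5: 'a' (a not followed by b)
  Match 6: 'ab' (a followed by b)
Total matches: 6

6


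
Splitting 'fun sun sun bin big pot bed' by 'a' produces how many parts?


Splitting by 'a' breaks the string at each occurrence of the separator.
Text: 'fun sun sun bin big pot bed'
Parts after split:
  Part 1: 'fun sun sun bin big pot bed'
Total parts: 1

1


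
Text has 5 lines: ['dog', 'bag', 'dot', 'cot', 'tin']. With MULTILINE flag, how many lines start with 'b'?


With MULTILINE flag, ^ matches the start of each line.
Lines: ['dog', 'bag', 'dot', 'cot', 'tin']
Checking which lines start with 'b':
  Line 1: 'dog' -> no
  Line 2: 'bag' -> MATCH
  Line 3: 'dot' -> no
  Line 4: 'cot' -> no
  Line 5: 'tin' -> no
Matching lines: ['bag']
Count: 1

1


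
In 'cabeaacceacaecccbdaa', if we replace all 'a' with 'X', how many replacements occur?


re.sub('a', 'X', text) replaces every occurrence of 'a' with 'X'.
Text: 'cabeaacceacaecccbdaa'
Scanning for 'a':
  pos 1: 'a' -> replacement #1
  pos 4: 'a' -> replacement #2
  pos 5: 'a' -> replacement #3
  pos 9: 'a' -> replacement #4
  pos 11: 'a' -> replacement #5
  pos 18: 'a' -> replacement #6
  pos 19: 'a' -> replacement #7
Total replacements: 7

7


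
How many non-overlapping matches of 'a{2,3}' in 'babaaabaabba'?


Pattern 'a{2,3}' matches between 2 and 3 consecutive a's (greedy).
String: 'babaaabaabba'
Finding runs of a's and applying greedy matching:
  Run at pos 1: 'a' (length 1)
  Run at pos 3: 'aaa' (length 3)
  Run at pos 7: 'aa' (length 2)
  Run at pos 11: 'a' (length 1)
Matches: ['aaa', 'aa']
Count: 2

2


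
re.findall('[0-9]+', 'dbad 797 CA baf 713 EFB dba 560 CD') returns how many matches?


Pattern '[0-9]+' finds one or more digits.
Text: 'dbad 797 CA baf 713 EFB dba 560 CD'
Scanning for matches:
  Match 1: '797'
  Match 2: '713'
  Match 3: '560'
Total matches: 3

3


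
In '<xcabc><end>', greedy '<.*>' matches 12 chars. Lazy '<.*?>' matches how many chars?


Greedy '<.*>' tries to match as MUCH as possible.
Lazy '<.*?>' tries to match as LITTLE as possible.

String: '<xcabc><end>'
Greedy '<.*>' starts at first '<' and extends to the LAST '>': '<xcabc><end>' (12 chars)
Lazy '<.*?>' starts at first '<' and stops at the FIRST '>': '<xcabc>' (7 chars)

7


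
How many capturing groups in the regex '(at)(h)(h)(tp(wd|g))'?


To count capturing groups, count each '(' that starts a group.
Pattern: '(at)(h)(h)(tp(wd|g))'
Walking through the pattern:
  Position 0: '(' -> group #1
  Position 4: '(' -> group #2
  Position 7: '(' -> group #3
  Position 10: '(' -> group #4
  Position 13: '(' -> group #5
Total capturing groups: 5

5


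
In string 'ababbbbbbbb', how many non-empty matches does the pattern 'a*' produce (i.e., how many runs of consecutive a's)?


Pattern 'a*' matches zero or more a's. We want non-empty runs of consecutive a's.
String: 'ababbbbbbbb'
Walking through the string to find runs of a's:
  Run 1: positions 0-0 -> 'a'
  Run 2: positions 2-2 -> 'a'
Non-empty runs found: ['a', 'a']
Count: 2

2


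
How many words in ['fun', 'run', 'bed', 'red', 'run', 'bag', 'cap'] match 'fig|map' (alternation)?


Alternation 'fig|map' matches either 'fig' or 'map'.
Checking each word:
  'fun' -> no
  'run' -> no
  'bed' -> no
  'red' -> no
  'run' -> no
  'bag' -> no
  'cap' -> no
Matches: []
Count: 0

0


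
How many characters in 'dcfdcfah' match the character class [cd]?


Character class [cd] matches any of: {c, d}
Scanning string 'dcfdcfah' character by character:
  pos 0: 'd' -> MATCH
  pos 1: 'c' -> MATCH
  pos 2: 'f' -> no
  pos 3: 'd' -> MATCH
  pos 4: 'c' -> MATCH
  pos 5: 'f' -> no
  pos 6: 'a' -> no
  pos 7: 'h' -> no
Total matches: 4

4


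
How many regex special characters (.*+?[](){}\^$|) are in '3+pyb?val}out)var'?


Regex special characters are: . * + ? [ ] ( ) { } \ ^ $ |
Scanning '3+pyb?val}out)var':
  pos 1: '+' -> SPECIAL
  pos 5: '?' -> SPECIAL
  pos 9: '}' -> SPECIAL
  pos 13: ')' -> SPECIAL
Special chars found: ['+', '?', '}', ')']
Total: 4

4
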